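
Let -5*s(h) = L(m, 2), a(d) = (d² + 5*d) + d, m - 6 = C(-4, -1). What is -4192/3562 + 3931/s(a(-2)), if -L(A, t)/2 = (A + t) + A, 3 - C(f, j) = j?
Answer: 34913331/78364 ≈ 445.53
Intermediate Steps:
C(f, j) = 3 - j
m = 10 (m = 6 + (3 - 1*(-1)) = 6 + (3 + 1) = 6 + 4 = 10)
a(d) = d² + 6*d
L(A, t) = -4*A - 2*t (L(A, t) = -2*((A + t) + A) = -2*(t + 2*A) = -4*A - 2*t)
s(h) = 44/5 (s(h) = -(-4*10 - 2*2)/5 = -(-40 - 4)/5 = -⅕*(-44) = 44/5)
-4192/3562 + 3931/s(a(-2)) = -4192/3562 + 3931/(44/5) = -4192*1/3562 + 3931*(5/44) = -2096/1781 + 19655/44 = 34913331/78364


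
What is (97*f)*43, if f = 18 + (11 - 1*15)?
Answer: 58394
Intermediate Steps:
f = 14 (f = 18 + (11 - 15) = 18 - 4 = 14)
(97*f)*43 = (97*14)*43 = 1358*43 = 58394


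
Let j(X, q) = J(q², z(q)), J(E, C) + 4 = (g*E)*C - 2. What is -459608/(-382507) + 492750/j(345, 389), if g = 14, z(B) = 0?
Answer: -31412927767/382507 ≈ -82124.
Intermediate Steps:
J(E, C) = -6 + 14*C*E (J(E, C) = -4 + ((14*E)*C - 2) = -4 + (14*C*E - 2) = -4 + (-2 + 14*C*E) = -6 + 14*C*E)
j(X, q) = -6 (j(X, q) = -6 + 14*0*q² = -6 + 0 = -6)
-459608/(-382507) + 492750/j(345, 389) = -459608/(-382507) + 492750/(-6) = -459608*(-1/382507) + 492750*(-⅙) = 459608/382507 - 82125 = -31412927767/382507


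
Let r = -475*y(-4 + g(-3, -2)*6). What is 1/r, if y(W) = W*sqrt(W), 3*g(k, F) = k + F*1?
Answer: -I*sqrt(14)/93100 ≈ -4.019e-5*I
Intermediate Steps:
g(k, F) = F/3 + k/3 (g(k, F) = (k + F*1)/3 = (k + F)/3 = (F + k)/3 = F/3 + k/3)
y(W) = W**(3/2)
r = 6650*I*sqrt(14) (r = -475*(-4 + ((1/3)*(-2) + (1/3)*(-3))*6)**(3/2) = -475*(-4 + (-2/3 - 1)*6)**(3/2) = -475*(-4 - 5/3*6)**(3/2) = -475*(-4 - 10)**(3/2) = -(-6650)*I*sqrt(14) = 6650*I*sqrt(14) ≈ 24882.0*I)
1/r = 1/(6650*I*sqrt(14)) = -I*sqrt(14)/93100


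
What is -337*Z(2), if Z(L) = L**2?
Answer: -1348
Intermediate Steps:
-337*Z(2) = -337*2**2 = -337*4 = -1348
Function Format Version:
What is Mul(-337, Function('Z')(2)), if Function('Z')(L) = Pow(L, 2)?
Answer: -1348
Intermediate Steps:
Mul(-337, Function('Z')(2)) = Mul(-337, Pow(2, 2)) = Mul(-337, 4) = -1348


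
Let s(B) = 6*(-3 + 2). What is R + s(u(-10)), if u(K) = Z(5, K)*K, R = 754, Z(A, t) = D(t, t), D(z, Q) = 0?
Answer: 748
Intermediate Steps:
Z(A, t) = 0
u(K) = 0 (u(K) = 0*K = 0)
s(B) = -6 (s(B) = 6*(-1) = -6)
R + s(u(-10)) = 754 - 6 = 748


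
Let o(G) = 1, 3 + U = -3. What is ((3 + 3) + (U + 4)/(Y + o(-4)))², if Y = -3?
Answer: 49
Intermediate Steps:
U = -6 (U = -3 - 3 = -6)
((3 + 3) + (U + 4)/(Y + o(-4)))² = ((3 + 3) + (-6 + 4)/(-3 + 1))² = (6 - 2/(-2))² = (6 - 2*(-½))² = (6 + 1)² = 7² = 49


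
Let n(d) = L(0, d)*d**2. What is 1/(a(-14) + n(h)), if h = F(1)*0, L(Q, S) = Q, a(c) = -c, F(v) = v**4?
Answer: 1/14 ≈ 0.071429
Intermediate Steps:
h = 0 (h = 1**4*0 = 1*0 = 0)
n(d) = 0 (n(d) = 0*d**2 = 0)
1/(a(-14) + n(h)) = 1/(-1*(-14) + 0) = 1/(14 + 0) = 1/14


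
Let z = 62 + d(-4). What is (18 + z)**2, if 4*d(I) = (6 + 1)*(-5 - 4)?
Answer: 66049/16 ≈ 4128.1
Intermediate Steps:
d(I) = -63/4 (d(I) = ((6 + 1)*(-5 - 4))/4 = (7*(-9))/4 = (1/4)*(-63) = -63/4)
z = 185/4 (z = 62 - 63/4 = 185/4 ≈ 46.250)
(18 + z)**2 = (18 + 185/4)**2 = (257/4)**2 = 66049/16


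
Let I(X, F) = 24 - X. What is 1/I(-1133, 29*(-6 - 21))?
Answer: 1/1157 ≈ 0.00086430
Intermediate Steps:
1/I(-1133, 29*(-6 - 21)) = 1/(24 - 1*(-1133)) = 1/(24 + 1133) = 1/1157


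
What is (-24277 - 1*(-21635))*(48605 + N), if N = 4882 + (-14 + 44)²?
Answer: -143690454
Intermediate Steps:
N = 5782 (N = 4882 + 30² = 4882 + 900 = 5782)
(-24277 - 1*(-21635))*(48605 + N) = (-24277 - 1*(-21635))*(48605 + 5782) = (-24277 + 21635)*54387 = -2642*54387 = -143690454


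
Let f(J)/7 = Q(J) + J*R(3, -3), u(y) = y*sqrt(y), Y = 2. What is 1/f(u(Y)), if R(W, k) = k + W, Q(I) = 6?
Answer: 1/42 ≈ 0.023810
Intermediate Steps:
R(W, k) = W + k
u(y) = y**(3/2)
f(J) = 42 (f(J) = 7*(6 + J*(3 - 3)) = 7*(6 + J*0) = 7*(6 + 0) = 7*6 = 42)
1/f(u(Y)) = 1/42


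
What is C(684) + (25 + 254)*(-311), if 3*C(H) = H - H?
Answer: -86769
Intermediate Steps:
C(H) = 0 (C(H) = (H - H)/3 = (1/3)*0 = 0)
C(684) + (25 + 254)*(-311) = 0 + (25 + 254)*(-311) = 0 + 279*(-311) = 0 - 86769 = -86769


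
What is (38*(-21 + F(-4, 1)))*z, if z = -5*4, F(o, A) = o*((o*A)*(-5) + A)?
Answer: 79800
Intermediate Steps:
F(o, A) = o*(A - 5*A*o) (F(o, A) = o*((A*o)*(-5) + A) = o*(-5*A*o + A) = o*(A - 5*A*o))
z = -20
(38*(-21 + F(-4, 1)))*z = (38*(-21 + 1*(-4)*(1 - 5*(-4))))*(-20) = (38*(-21 + 1*(-4)*(1 + 20)))*(-20) = (38*(-21 + 1*(-4)*21))*(-20) = (38*(-21 - 84))*(-20) = (38*(-105))*(-20) = -3990*(-20) = 79800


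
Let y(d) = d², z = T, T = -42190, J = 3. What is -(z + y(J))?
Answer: 42181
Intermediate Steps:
z = -42190
-(z + y(J)) = -(-42190 + 3²) = -(-42190 + 9) = -1*(-42181) = 42181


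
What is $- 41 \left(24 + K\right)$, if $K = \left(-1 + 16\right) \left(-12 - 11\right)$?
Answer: $13161$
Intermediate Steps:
$K = -345$ ($K = 15 \left(-23\right) = -345$)
$- 41 \left(24 + K\right) = - 41 \left(24 - 345\right) = \left(-41\right) \left(-321\right) = 13161$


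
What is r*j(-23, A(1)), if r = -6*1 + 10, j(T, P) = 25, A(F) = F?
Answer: 100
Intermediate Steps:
r = 4 (r = -6 + 10 = 4)
r*j(-23, A(1)) = 4*25 = 100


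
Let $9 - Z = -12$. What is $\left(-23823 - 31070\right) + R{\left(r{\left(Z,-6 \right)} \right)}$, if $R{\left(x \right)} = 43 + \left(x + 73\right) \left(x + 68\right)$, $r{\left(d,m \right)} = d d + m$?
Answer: $200674$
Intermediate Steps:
$Z = 21$ ($Z = 9 - -12 = 9 + 12 = 21$)
$r{\left(d,m \right)} = m + d^{2}$ ($r{\left(d,m \right)} = d^{2} + m = m + d^{2}$)
$R{\left(x \right)} = 43 + \left(68 + x\right) \left(73 + x\right)$ ($R{\left(x \right)} = 43 + \left(73 + x\right) \left(68 + x\right) = 43 + \left(68 + x\right) \left(73 + x\right)$)
$\left(-23823 - 31070\right) + R{\left(r{\left(Z,-6 \right)} \right)} = \left(-23823 - 31070\right) + \left(5007 + \left(-6 + 21^{2}\right)^{2} + 141 \left(-6 + 21^{2}\right)\right) = -54893 + \left(5007 + \left(-6 + 441\right)^{2} + 141 \left(-6 + 441\right)\right) = -54893 + \left(5007 + 435^{2} + 141 \cdot 435\right) = -54893 + \left(5007 + 189225 + 61335\right) = -54893 + 255567 = 200674$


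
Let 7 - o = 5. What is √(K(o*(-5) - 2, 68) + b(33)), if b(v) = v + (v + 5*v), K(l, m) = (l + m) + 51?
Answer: 13*√2 ≈ 18.385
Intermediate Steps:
o = 2 (o = 7 - 1*5 = 7 - 5 = 2)
K(l, m) = 51 + l + m
b(v) = 7*v (b(v) = v + 6*v = 7*v)
√(K(o*(-5) - 2, 68) + b(33)) = √((51 + (2*(-5) - 2) + 68) + 7*33) = √((51 + (-10 - 2) + 68) + 231) = √((51 - 12 + 68) + 231) = √(107 + 231) = √338 = 13*√2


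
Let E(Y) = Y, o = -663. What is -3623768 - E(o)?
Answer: -3623105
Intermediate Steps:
-3623768 - E(o) = -3623768 - 1*(-663) = -3623768 + 663 = -3623105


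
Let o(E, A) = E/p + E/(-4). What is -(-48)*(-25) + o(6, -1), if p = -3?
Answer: -2407/2 ≈ -1203.5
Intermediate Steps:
o(E, A) = -7*E/12 (o(E, A) = E/(-3) + E/(-4) = E*(-⅓) + E*(-¼) = -E/3 - E/4 = -7*E/12)
-(-48)*(-25) + o(6, -1) = -(-48)*(-25) - 7/12*6 = -48*25 - 7/2 = -1200 - 7/2 = -2407/2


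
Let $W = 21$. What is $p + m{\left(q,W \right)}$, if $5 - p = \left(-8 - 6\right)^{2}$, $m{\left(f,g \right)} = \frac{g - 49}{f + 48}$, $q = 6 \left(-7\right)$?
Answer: $- \frac{587}{3} \approx -195.67$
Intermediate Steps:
$q = -42$
$m{\left(f,g \right)} = \frac{-49 + g}{48 + f}$
$p = -191$ ($p = 5 - \left(-8 - 6\right)^{2} = 5 - \left(-14\right)^{2} = 5 - 196 = -191$)
$p + m{\left(q,W \right)} = -191 + \frac{-49 + 21}{48 - 42} = -191 + \frac{1}{6} \left(-28\right) = -191 - \frac{14}{3} = - \frac{587}{3}$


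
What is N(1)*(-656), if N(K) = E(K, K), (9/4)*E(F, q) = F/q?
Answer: -2624/9 ≈ -291.56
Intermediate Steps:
E(F, q) = 4*F/(9*q) (E(F, q) = 4*(F/q)/9 = 4*F/(9*q))
N(K) = 4/9 (N(K) = 4*K/(9*K) = 4/9)
N(1)*(-656) = (4/9)*(-656) = -2624/9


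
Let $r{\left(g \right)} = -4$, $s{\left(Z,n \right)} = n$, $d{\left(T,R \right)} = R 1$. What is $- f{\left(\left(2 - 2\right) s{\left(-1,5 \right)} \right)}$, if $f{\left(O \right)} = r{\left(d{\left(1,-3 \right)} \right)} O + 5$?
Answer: $-5$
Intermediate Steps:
$d{\left(T,R \right)} = R$
$f{\left(O \right)} = 5 - 4 O$ ($f{\left(O \right)} = - 4 O + 5 = 5 - 4 O$)
$- f{\left(\left(2 - 2\right) s{\left(-1,5 \right)} \right)} = - (5 - 4 \left(2 - 2\right) 5) = - (5 - 4 \cdot 0 \cdot 5) = - (5 - 0) = - (5 + 0) = \left(-1\right) 5 = -5$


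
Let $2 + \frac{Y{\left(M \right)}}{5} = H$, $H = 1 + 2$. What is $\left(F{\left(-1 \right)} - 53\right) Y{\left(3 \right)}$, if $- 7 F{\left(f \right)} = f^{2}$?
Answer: $- \frac{1860}{7} \approx -265.71$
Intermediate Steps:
$F{\left(f \right)} = - \frac{f^{2}}{7}$
$H = 3$
$Y{\left(M \right)} = 5$ ($Y{\left(M \right)} = -10 + 5 \cdot 3 = -10 + 15 = 5$)
$\left(F{\left(-1 \right)} - 53\right) Y{\left(3 \right)} = \left(- \frac{\left(-1\right)^{2}}{7} - 53\right) 5 = \left(\left(- \frac{1}{7}\right) 1 - 53\right) 5 = \left(- \frac{1}{7} - 53\right) 5 = \left(- \frac{372}{7}\right) 5 = - \frac{1860}{7}$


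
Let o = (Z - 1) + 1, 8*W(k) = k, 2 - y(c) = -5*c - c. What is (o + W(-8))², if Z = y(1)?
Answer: 49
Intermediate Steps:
y(c) = 2 + 6*c (y(c) = 2 - (-5*c - c) = 2 - (-6)*c = 2 + 6*c)
Z = 8 (Z = 2 + 6*1 = 2 + 6 = 8)
W(k) = k/8
o = 8 (o = (8 - 1) + 1 = 7 + 1 = 8)
(o + W(-8))² = (8 + (⅛)*(-8))² = (8 - 1)² = 7² = 49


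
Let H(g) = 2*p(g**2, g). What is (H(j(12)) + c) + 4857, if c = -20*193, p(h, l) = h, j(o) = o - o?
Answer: 997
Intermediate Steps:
j(o) = 0
H(g) = 2*g**2
c = -3860
(H(j(12)) + c) + 4857 = (2*0**2 - 3860) + 4857 = (2*0 - 3860) + 4857 = (0 - 3860) + 4857 = -3860 + 4857 = 997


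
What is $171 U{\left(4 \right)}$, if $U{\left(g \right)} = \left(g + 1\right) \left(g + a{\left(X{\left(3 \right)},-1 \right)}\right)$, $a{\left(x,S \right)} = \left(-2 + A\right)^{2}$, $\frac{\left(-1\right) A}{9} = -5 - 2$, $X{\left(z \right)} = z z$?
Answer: $3184875$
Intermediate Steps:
$X{\left(z \right)} = z^{2}$
$A = 63$ ($A = - 9 \left(-5 - 2\right) = \left(-9\right) \left(-7\right) = 63$)
$a{\left(x,S \right)} = 3721$ ($a{\left(x,S \right)} = \left(-2 + 63\right)^{2} = 61^{2} = 3721$)
$U{\left(g \right)} = \left(1 + g\right) \left(3721 + g\right)$ ($U{\left(g \right)} = \left(g + 1\right) \left(g + 3721\right) = \left(1 + g\right) \left(3721 + g\right)$)
$171 U{\left(4 \right)} = 171 \left(3721 + 4^{2} + 3722 \cdot 4\right) = 171 \left(3721 + 16 + 14888\right) = 171 \cdot 18625 = 3184875$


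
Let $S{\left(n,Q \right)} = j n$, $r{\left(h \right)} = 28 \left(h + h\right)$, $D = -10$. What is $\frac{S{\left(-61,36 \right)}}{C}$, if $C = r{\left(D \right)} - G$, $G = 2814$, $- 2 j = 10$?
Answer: $- \frac{305}{3374} \approx -0.090397$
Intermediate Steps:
$j = -5$ ($j = \left(- \frac{1}{2}\right) 10 = -5$)
$r{\left(h \right)} = 56 h$ ($r{\left(h \right)} = 28 \cdot 2 h = 56 h$)
$S{\left(n,Q \right)} = - 5 n$
$C = -3374$ ($C = 56 \left(-10\right) - 2814 = -560 - 2814 = -3374$)
$\frac{S{\left(-61,36 \right)}}{C} = \frac{\left(-5\right) \left(-61\right)}{-3374} = 305 \left(- \frac{1}{3374}\right) = - \frac{305}{3374}$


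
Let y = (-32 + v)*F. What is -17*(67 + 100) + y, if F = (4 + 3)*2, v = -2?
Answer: -3315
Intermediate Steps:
F = 14 (F = 7*2 = 14)
y = -476 (y = (-32 - 2)*14 = -34*14 = -476)
-17*(67 + 100) + y = -17*(67 + 100) - 476 = -17*167 - 476 = -2839 - 476 = -3315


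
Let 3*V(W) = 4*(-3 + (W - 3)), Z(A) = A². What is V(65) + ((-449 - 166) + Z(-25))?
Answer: 266/3 ≈ 88.667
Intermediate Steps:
V(W) = -8 + 4*W/3 (V(W) = (4*(-3 + (W - 3)))/3 = (4*(-3 + (-3 + W)))/3 = (4*(-6 + W))/3 = (-24 + 4*W)/3 = -8 + 4*W/3)
V(65) + ((-449 - 166) + Z(-25)) = (-8 + (4/3)*65) + ((-449 - 166) + (-25)²) = (-8 + 260/3) + (-615 + 625) = 236/3 + 10 = 266/3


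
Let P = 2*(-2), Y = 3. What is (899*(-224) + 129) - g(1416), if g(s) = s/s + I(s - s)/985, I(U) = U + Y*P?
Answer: -198229268/985 ≈ -2.0125e+5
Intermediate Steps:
P = -4
I(U) = -12 + U (I(U) = U + 3*(-4) = U - 12 = -12 + U)
g(s) = 973/985 (g(s) = s/s + (-12 + (s - s))/985 = 1 + (-12 + 0)*(1/985) = 1 - 12*1/985 = 1 - 12/985 = 973/985)
(899*(-224) + 129) - g(1416) = (899*(-224) + 129) - 1*973/985 = (-201376 + 129) - 973/985 = -201247 - 973/985 = -198229268/985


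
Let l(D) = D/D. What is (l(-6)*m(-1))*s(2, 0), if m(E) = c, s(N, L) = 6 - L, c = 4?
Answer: 24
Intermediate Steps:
m(E) = 4
l(D) = 1
(l(-6)*m(-1))*s(2, 0) = (1*4)*(6 - 1*0) = 4*(6 + 0) = 4*6 = 24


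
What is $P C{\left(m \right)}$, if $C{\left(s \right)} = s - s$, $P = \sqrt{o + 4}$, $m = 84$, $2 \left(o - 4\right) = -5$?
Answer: $0$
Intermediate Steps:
$o = \frac{3}{2}$ ($o = 4 + \frac{1}{2} \left(-5\right) = 4 - \frac{5}{2} = \frac{3}{2} \approx 1.5$)
$P = \frac{\sqrt{22}}{2}$ ($P = \sqrt{\frac{3}{2} + 4} = \sqrt{\frac{11}{2}} = \frac{\sqrt{22}}{2} \approx 2.3452$)
$C{\left(s \right)} = 0$
$P C{\left(m \right)} = \frac{\sqrt{22}}{2} \cdot 0 = 0$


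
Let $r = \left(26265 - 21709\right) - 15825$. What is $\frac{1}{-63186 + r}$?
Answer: $- \frac{1}{74455} \approx -1.3431 \cdot 10^{-5}$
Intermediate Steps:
$r = -11269$ ($r = 4556 - 15825 = -11269$)
$\frac{1}{-63186 + r} = \frac{1}{-63186 - 11269} = \frac{1}{-74455} = - \frac{1}{74455}$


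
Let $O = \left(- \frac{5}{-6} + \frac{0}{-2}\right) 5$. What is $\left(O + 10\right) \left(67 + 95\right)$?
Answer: $2295$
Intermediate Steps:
$O = \frac{25}{6}$ ($O = \left(\left(-5\right) \left(- \frac{1}{6}\right) + 0 \left(- \frac{1}{2}\right)\right) 5 = \left(\frac{5}{6} + 0\right) 5 = \frac{5}{6} \cdot 5 = \frac{25}{6} \approx 4.1667$)
$\left(O + 10\right) \left(67 + 95\right) = \left(\frac{25}{6} + 10\right) \left(67 + 95\right) = \frac{85}{6} \cdot 162 = 2295$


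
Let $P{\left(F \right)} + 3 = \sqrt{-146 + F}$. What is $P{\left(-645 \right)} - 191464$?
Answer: $-191467 + i \sqrt{791} \approx -1.9147 \cdot 10^{5} + 28.125 i$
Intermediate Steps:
$P{\left(F \right)} = -3 + \sqrt{-146 + F}$
$P{\left(-645 \right)} - 191464 = \left(-3 + \sqrt{-146 - 645}\right) - 191464 = \left(-3 + \sqrt{-791}\right) - 191464 = \left(-3 + i \sqrt{791}\right) - 191464 = -191467 + i \sqrt{791}$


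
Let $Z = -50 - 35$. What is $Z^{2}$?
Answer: $7225$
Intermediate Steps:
$Z = -85$ ($Z = -50 - 35 = -85$)
$Z^{2} = \left(-85\right)^{2} = 7225$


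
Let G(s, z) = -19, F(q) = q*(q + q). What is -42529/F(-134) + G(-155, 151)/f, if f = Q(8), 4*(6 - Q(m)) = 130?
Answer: -889381/1903336 ≈ -0.46727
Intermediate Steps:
Q(m) = -53/2 (Q(m) = 6 - 1/4*130 = 6 - 65/2 = -53/2)
F(q) = 2*q**2 (F(q) = q*(2*q) = 2*q**2)
f = -53/2 ≈ -26.500
-42529/F(-134) + G(-155, 151)/f = -42529/(2*(-134)**2) - 19/(-53/2) = -42529/(2*17956) - 19*(-2/53) = -42529/35912 + 38/53 = -889381/1903336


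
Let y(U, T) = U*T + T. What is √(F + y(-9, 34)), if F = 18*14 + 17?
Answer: I*√3 ≈ 1.732*I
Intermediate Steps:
y(U, T) = T + T*U (y(U, T) = T*U + T = T + T*U)
F = 269 (F = 252 + 17 = 269)
√(F + y(-9, 34)) = √(269 + 34*(1 - 9)) = √(269 + 34*(-8)) = √(269 - 272) = √(-3) = I*√3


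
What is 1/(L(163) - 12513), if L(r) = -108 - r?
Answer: -1/12784 ≈ -7.8223e-5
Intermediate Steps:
1/(L(163) - 12513) = 1/((-108 - 1*163) - 12513) = 1/((-108 - 163) - 12513) = 1/(-271 - 12513) = 1/(-12784) = -1/12784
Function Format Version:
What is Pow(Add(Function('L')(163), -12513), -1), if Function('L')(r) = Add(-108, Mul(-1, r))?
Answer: Rational(-1, 12784) ≈ -7.8223e-5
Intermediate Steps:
Pow(Add(Function('L')(163), -12513), -1) = Pow(Add(Add(-108, Mul(-1, 163)), -12513), -1) = Pow(Add(Add(-108, -163), -12513), -1) = Pow(Add(-271, -12513), -1) = Pow(-12784, -1) = Rational(-1, 12784)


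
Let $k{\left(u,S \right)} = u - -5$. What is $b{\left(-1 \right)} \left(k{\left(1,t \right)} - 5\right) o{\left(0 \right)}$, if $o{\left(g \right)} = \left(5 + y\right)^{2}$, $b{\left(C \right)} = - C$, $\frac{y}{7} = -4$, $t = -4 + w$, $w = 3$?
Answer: $529$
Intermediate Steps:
$t = -1$ ($t = -4 + 3 = -1$)
$y = -28$ ($y = 7 \left(-4\right) = -28$)
$k{\left(u,S \right)} = 5 + u$ ($k{\left(u,S \right)} = u + 5 = 5 + u$)
$o{\left(g \right)} = 529$ ($o{\left(g \right)} = \left(5 - 28\right)^{2} = \left(-23\right)^{2} = 529$)
$b{\left(-1 \right)} \left(k{\left(1,t \right)} - 5\right) o{\left(0 \right)} = \left(-1\right) \left(-1\right) \left(\left(5 + 1\right) - 5\right) 529 = 1 \left(6 - 5\right) 529 = 1 \cdot 1 \cdot 529 = 1 \cdot 529 = 529$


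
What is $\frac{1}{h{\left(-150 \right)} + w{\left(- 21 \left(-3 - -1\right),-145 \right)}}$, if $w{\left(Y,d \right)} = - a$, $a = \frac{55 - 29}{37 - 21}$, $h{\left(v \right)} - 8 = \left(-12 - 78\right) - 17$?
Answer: $- \frac{8}{805} \approx -0.0099379$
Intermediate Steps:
$h{\left(v \right)} = -99$ ($h{\left(v \right)} = 8 - 107 = -99$)
$a = \frac{13}{8}$ ($a = \frac{26}{16} = 26 \cdot \frac{1}{16} = \frac{13}{8} \approx 1.625$)
$w{\left(Y,d \right)} = - \frac{13}{8}$ ($w{\left(Y,d \right)} = \left(-1\right) \frac{13}{8} = - \frac{13}{8}$)
$\frac{1}{h{\left(-150 \right)} + w{\left(- 21 \left(-3 - -1\right),-145 \right)}} = \frac{1}{-99 - \frac{13}{8}} = \frac{1}{- \frac{805}{8}} = - \frac{8}{805}$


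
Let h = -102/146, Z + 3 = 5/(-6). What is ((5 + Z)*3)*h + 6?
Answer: 519/146 ≈ 3.5548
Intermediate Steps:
Z = -23/6 (Z = -3 + 5/(-6) = -3 + 5*(-⅙) = -3 - ⅚ = -23/6 ≈ -3.8333)
h = -51/73 (h = -102*1/146 = -51/73 ≈ -0.69863)
((5 + Z)*3)*h + 6 = ((5 - 23/6)*3)*(-51/73) + 6 = ((7/6)*3)*(-51/73) + 6 = (7/2)*(-51/73) + 6 = -357/146 + 6 = 519/146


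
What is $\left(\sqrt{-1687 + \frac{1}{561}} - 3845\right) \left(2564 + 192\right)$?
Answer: $-10596820 + \frac{2756 i \sqrt{530933766}}{561} \approx -1.0597 \cdot 10^{7} + 1.132 \cdot 10^{5} i$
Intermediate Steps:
$\left(\sqrt{-1687 + \frac{1}{561}} - 3845\right) \left(2564 + 192\right) = \left(\sqrt{-1687 + \frac{1}{561}} - 3845\right) 2756 = \left(\sqrt{- \frac{946406}{561}} - 3845\right) 2756 = \left(\frac{i \sqrt{530933766}}{561} - 3845\right) 2756 = \left(-3845 + \frac{i \sqrt{530933766}}{561}\right) 2756 = -10596820 + \frac{2756 i \sqrt{530933766}}{561}$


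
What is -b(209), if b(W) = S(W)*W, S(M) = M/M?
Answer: -209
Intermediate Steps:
S(M) = 1
b(W) = W (b(W) = 1*W = W)
-b(209) = -1*209 = -209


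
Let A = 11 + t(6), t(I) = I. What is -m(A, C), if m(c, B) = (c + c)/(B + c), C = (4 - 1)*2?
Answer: -34/23 ≈ -1.4783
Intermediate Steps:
A = 17 (A = 11 + 6 = 17)
C = 6 (C = 3*2 = 6)
m(c, B) = 2*c/(B + c) (m(c, B) = (2*c)/(B + c) = 2*c/(B + c))
-m(A, C) = -2*17/(6 + 17) = -2*17/23 = -1*34/23 = -34/23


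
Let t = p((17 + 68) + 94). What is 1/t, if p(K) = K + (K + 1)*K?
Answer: 1/32399 ≈ 3.0865e-5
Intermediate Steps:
p(K) = K + K*(1 + K) (p(K) = K + (1 + K)*K = K + K*(1 + K))
t = 32399 (t = ((17 + 68) + 94)*(2 + ((17 + 68) + 94)) = (85 + 94)*(2 + (85 + 94)) = 179*(2 + 179) = 179*181 = 32399)
1/t = 1/32399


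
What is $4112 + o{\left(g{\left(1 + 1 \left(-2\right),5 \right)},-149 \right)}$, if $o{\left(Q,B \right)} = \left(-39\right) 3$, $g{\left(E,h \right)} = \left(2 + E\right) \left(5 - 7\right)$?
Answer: $3995$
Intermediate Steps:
$g{\left(E,h \right)} = -4 - 2 E$ ($g{\left(E,h \right)} = \left(2 + E\right) \left(-2\right) = -4 - 2 E$)
$o{\left(Q,B \right)} = -117$
$4112 + o{\left(g{\left(1 + 1 \left(-2\right),5 \right)},-149 \right)} = 4112 - 117 = 3995$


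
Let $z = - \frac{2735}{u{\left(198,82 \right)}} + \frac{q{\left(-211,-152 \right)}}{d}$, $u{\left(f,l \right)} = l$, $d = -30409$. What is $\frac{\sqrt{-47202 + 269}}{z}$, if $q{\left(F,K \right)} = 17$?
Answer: $- \frac{2493538 i \sqrt{46933}}{83170009} \approx - 6.4951 i$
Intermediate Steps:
$z = - \frac{83170009}{2493538}$ ($z = - \frac{2735}{82} + \frac{17}{-30409} = \left(-2735\right) \frac{1}{82} + 17 \left(- \frac{1}{30409}\right) = - \frac{2735}{82} - \frac{17}{30409} = - \frac{83170009}{2493538} \approx -33.354$)
$\frac{\sqrt{-47202 + 269}}{z} = \frac{\sqrt{-47202 + 269}}{- \frac{83170009}{2493538}} = \sqrt{-46933} \left(- \frac{2493538}{83170009}\right) = i \sqrt{46933} \left(- \frac{2493538}{83170009}\right) = - \frac{2493538 i \sqrt{46933}}{83170009}$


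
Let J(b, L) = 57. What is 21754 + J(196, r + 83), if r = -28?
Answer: 21811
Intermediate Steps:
21754 + J(196, r + 83) = 21754 + 57 = 21811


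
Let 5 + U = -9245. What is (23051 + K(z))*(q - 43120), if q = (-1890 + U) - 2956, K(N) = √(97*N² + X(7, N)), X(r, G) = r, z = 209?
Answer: -1318886016 - 114432*√1059266 ≈ -1.4367e+9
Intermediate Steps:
U = -9250 (U = -5 - 9245 = -9250)
K(N) = √(7 + 97*N²) (K(N) = √(97*N² + 7) = √(7 + 97*N²))
q = -14096 (q = (-1890 - 9250) - 2956 = -11140 - 2956 = -14096)
(23051 + K(z))*(q - 43120) = (23051 + √(7 + 97*209²))*(-14096 - 43120) = (23051 + √(7 + 97*43681))*(-57216) = (23051 + √(7 + 4237057))*(-57216) = (23051 + √4237064)*(-57216) = (23051 + 2*√1059266)*(-57216) = -1318886016 - 114432*√1059266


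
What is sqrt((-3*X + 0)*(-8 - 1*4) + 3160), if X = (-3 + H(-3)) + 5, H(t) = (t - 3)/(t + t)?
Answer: 2*sqrt(817) ≈ 57.166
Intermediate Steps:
H(t) = (-3 + t)/(2*t) (H(t) = (-3 + t)/((2*t)) = (-3 + t)*(1/(2*t)) = (-3 + t)/(2*t))
X = 3 (X = (-3 + (1/2)*(-3 - 3)/(-3)) + 5 = (-3 + (1/2)*(-1/3)*(-6)) + 5 = (-3 + 1) + 5 = -2 + 5 = 3)
sqrt((-3*X + 0)*(-8 - 1*4) + 3160) = sqrt((-3*3 + 0)*(-8 - 1*4) + 3160) = sqrt((-9 + 0)*(-8 - 4) + 3160) = sqrt(-9*(-12) + 3160) = sqrt(108 + 3160) = sqrt(3268) = 2*sqrt(817)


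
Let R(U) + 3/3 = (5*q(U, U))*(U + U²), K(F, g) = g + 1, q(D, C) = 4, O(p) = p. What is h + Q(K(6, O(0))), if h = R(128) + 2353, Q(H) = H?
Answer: 332593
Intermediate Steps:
K(F, g) = 1 + g
R(U) = -1 + 20*U + 20*U² (R(U) = -1 + (5*4)*(U + U²) = -1 + 20*(U + U²) = -1 + (20*U + 20*U²) = -1 + 20*U + 20*U²)
h = 332592 (h = (-1 + 20*128 + 20*128²) + 2353 = (-1 + 2560 + 20*16384) + 2353 = (-1 + 2560 + 327680) + 2353 = 330239 + 2353 = 332592)
h + Q(K(6, O(0))) = 332592 + (1 + 0) = 332592 + 1 = 332593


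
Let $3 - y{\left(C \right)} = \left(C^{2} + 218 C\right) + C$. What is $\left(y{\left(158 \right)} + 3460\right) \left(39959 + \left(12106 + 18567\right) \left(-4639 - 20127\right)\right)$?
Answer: $42616262882577$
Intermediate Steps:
$y{\left(C \right)} = 3 - C^{2} - 219 C$ ($y{\left(C \right)} = 3 - \left(\left(C^{2} + 218 C\right) + C\right) = 3 - \left(C^{2} + 219 C\right) = 3 - C^{2} - 219 C$)
$\left(y{\left(158 \right)} + 3460\right) \left(39959 + \left(12106 + 18567\right) \left(-4639 - 20127\right)\right) = \left(\left(3 - 158^{2} - 34602\right) + 3460\right) \left(39959 + \left(12106 + 18567\right) \left(-4639 - 20127\right)\right) = \left(\left(3 - 24964 - 34602\right) + 3460\right) \left(39959 + 30673 \left(-24766\right)\right) = \left(\left(3 - 24964 - 34602\right) + 3460\right) \left(39959 - 759647518\right) = \left(-59563 + 3460\right) \left(-759607559\right) = \left(-56103\right) \left(-759607559\right) = 42616262882577$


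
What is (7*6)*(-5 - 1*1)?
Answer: -252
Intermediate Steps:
(7*6)*(-5 - 1*1) = 42*(-5 - 1) = 42*(-6) = -252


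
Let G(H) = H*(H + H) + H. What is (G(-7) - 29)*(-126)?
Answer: -7812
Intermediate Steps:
G(H) = H + 2*H**2 (G(H) = H*(2*H) + H = 2*H**2 + H = H + 2*H**2)
(G(-7) - 29)*(-126) = (-7*(1 + 2*(-7)) - 29)*(-126) = (-7*(1 - 14) - 29)*(-126) = (-7*(-13) - 29)*(-126) = (91 - 29)*(-126) = 62*(-126) = -7812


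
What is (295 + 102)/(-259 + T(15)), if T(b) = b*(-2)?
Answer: -397/289 ≈ -1.3737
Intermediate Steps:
T(b) = -2*b
(295 + 102)/(-259 + T(15)) = (295 + 102)/(-259 - 2*15) = 397/(-259 - 30) = 397/(-289) = 397*(-1/289) = -397/289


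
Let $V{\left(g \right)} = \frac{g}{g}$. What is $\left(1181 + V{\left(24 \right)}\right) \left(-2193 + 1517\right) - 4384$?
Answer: $-803416$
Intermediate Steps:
$V{\left(g \right)} = 1$
$\left(1181 + V{\left(24 \right)}\right) \left(-2193 + 1517\right) - 4384 = \left(1181 + 1\right) \left(-2193 + 1517\right) - 4384 = 1182 \left(-676\right) - 4384 = -799032 - 4384 = -803416$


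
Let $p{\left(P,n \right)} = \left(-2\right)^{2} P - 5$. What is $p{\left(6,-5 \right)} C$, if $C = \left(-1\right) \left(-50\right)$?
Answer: $950$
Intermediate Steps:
$p{\left(P,n \right)} = -5 + 4 P$ ($p{\left(P,n \right)} = 4 P - 5 = -5 + 4 P$)
$C = 50$
$p{\left(6,-5 \right)} C = \left(-5 + 4 \cdot 6\right) 50 = \left(-5 + 24\right) 50 = 19 \cdot 50 = 950$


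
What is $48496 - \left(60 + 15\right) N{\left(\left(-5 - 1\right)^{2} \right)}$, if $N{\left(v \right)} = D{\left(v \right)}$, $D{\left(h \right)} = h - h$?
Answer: $48496$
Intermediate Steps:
$D{\left(h \right)} = 0$
$N{\left(v \right)} = 0$
$48496 - \left(60 + 15\right) N{\left(\left(-5 - 1\right)^{2} \right)} = 48496 - \left(60 + 15\right) 0 = 48496 - 75 \cdot 0 = 48496 - 0 = 48496 + 0 = 48496$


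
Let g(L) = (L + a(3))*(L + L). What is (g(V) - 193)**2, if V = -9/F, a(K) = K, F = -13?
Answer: 1008253009/28561 ≈ 35302.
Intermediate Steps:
V = 9/13 (V = -9/(-13) = -9*(-1/13) = 9/13 ≈ 0.69231)
g(L) = 2*L*(3 + L) (g(L) = (L + 3)*(L + L) = (3 + L)*(2*L) = 2*L*(3 + L))
(g(V) - 193)**2 = (2*(9/13)*(3 + 9/13) - 193)**2 = (2*(9/13)*(48/13) - 193)**2 = (864/169 - 193)**2 = (-31753/169)**2 = 1008253009/28561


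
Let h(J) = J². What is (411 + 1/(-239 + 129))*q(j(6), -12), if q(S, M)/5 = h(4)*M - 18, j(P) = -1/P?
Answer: -4746945/11 ≈ -4.3154e+5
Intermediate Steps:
q(S, M) = -90 + 80*M (q(S, M) = 5*(4²*M - 18) = 5*(16*M - 18) = 5*(-18 + 16*M) = -90 + 80*M)
(411 + 1/(-239 + 129))*q(j(6), -12) = (411 + 1/(-239 + 129))*(-90 + 80*(-12)) = (411 + 1/(-110))*(-90 - 960) = (411 - 1/110)*(-1050) = (45209/110)*(-1050) = -4746945/11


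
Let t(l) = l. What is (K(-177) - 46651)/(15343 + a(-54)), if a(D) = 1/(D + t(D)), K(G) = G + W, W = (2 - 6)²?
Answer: -5055696/1657043 ≈ -3.0510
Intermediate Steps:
W = 16 (W = (-4)² = 16)
K(G) = 16 + G (K(G) = G + 16 = 16 + G)
a(D) = 1/(2*D) (a(D) = 1/(D + D) = 1/(2*D))
(K(-177) - 46651)/(15343 + a(-54)) = ((16 - 177) - 46651)/(15343 + (½)/(-54)) = (-161 - 46651)/(15343 + (½)*(-1/54)) = -46812/(15343 - 1/108) = -46812/1657043/108 = -46812*108/1657043 = -5055696/1657043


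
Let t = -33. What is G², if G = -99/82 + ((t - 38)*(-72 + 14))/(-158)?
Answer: 31208402281/41964484 ≈ 743.69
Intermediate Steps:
G = -176659/6478 (G = -99/82 + ((-33 - 38)*(-72 + 14))/(-158) = -99*1/82 - 71*(-58)*(-1/158) = -99/82 + 4118*(-1/158) = -99/82 - 2059/79 = -176659/6478 ≈ -27.271)
G² = (-176659/6478)² = 31208402281/41964484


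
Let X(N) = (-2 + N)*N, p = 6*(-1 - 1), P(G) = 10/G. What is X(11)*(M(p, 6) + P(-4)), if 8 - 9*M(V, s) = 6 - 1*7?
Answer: -297/2 ≈ -148.50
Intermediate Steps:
p = -12 (p = 6*(-2) = -12)
M(V, s) = 1 (M(V, s) = 8/9 - (6 - 1*7)/9 = 8/9 - (6 - 7)/9 = 8/9 - ⅑*(-1) = 8/9 + ⅑ = 1)
X(N) = N*(-2 + N)
X(11)*(M(p, 6) + P(-4)) = (11*(-2 + 11))*(1 + 10/(-4)) = (11*9)*(1 + 10*(-¼)) = 99*(1 - 5/2) = 99*(-3/2) = -297/2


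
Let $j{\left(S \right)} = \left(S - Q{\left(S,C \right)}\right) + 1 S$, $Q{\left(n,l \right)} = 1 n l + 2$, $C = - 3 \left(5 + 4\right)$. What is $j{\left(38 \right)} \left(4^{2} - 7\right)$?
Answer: $9900$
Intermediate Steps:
$C = -27$ ($C = \left(-3\right) 9 = -27$)
$Q{\left(n,l \right)} = 2 + l n$ ($Q{\left(n,l \right)} = n l + 2 = l n + 2 = 2 + l n$)
$j{\left(S \right)} = -2 + 29 S$ ($j{\left(S \right)} = \left(S - \left(2 - 27 S\right)\right) + 1 S = \left(S + \left(-2 + 27 S\right)\right) + S = \left(-2 + 28 S\right) + S = -2 + 29 S$)
$j{\left(38 \right)} \left(4^{2} - 7\right) = \left(-2 + 29 \cdot 38\right) \left(4^{2} - 7\right) = \left(-2 + 1102\right) \left(16 - 7\right) = 1100 \cdot 9 = 9900$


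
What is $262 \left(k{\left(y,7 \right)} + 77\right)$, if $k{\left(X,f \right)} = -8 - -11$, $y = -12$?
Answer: $20960$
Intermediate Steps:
$k{\left(X,f \right)} = 3$ ($k{\left(X,f \right)} = -8 + 11 = 3$)
$262 \left(k{\left(y,7 \right)} + 77\right) = 262 \left(3 + 77\right) = 262 \cdot 80 = 20960$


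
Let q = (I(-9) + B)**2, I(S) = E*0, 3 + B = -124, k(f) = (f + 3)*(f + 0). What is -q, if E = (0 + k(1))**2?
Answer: -16129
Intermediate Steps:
k(f) = f*(3 + f) (k(f) = (3 + f)*f = f*(3 + f))
B = -127 (B = -3 - 124 = -127)
E = 16 (E = (0 + 1*(3 + 1))**2 = (0 + 1*4)**2 = (0 + 4)**2 = 4**2 = 16)
I(S) = 0 (I(S) = 16*0 = 0)
q = 16129 (q = (0 - 127)**2 = (-127)**2 = 16129)
-q = -1*16129 = -16129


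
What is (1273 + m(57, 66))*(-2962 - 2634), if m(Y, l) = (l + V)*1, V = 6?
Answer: -7526620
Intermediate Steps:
m(Y, l) = 6 + l (m(Y, l) = (l + 6)*1 = (6 + l)*1 = 6 + l)
(1273 + m(57, 66))*(-2962 - 2634) = (1273 + (6 + 66))*(-2962 - 2634) = (1273 + 72)*(-5596) = 1345*(-5596) = -7526620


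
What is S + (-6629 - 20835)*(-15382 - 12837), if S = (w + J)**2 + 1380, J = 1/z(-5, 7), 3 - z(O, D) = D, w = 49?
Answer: 12400165961/16 ≈ 7.7501e+8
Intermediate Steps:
z(O, D) = 3 - D
J = -1/4 (J = 1/(3 - 1*7) = 1/(3 - 7) = 1/(-4) = -1/4 ≈ -0.25000)
S = 60105/16 (S = (49 - 1/4)**2 + 1380 = (195/4)**2 + 1380 = 38025/16 + 1380 = 60105/16 ≈ 3756.6)
S + (-6629 - 20835)*(-15382 - 12837) = 60105/16 + (-6629 - 20835)*(-15382 - 12837) = 60105/16 - 27464*(-28219) = 60105/16 + 775006616 = 12400165961/16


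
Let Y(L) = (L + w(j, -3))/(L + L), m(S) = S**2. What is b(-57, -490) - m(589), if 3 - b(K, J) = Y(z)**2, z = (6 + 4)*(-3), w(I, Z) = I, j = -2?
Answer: -78056614/225 ≈ -3.4692e+5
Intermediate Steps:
z = -30 (z = 10*(-3) = -30)
Y(L) = (-2 + L)/(2*L) (Y(L) = (L - 2)/(L + L) = (-2 + L)/((2*L)) = (-2 + L)*(1/(2*L)) = (-2 + L)/(2*L))
b(K, J) = 611/225 (b(K, J) = 3 - ((1/2)*(-2 - 30)/(-30))**2 = 3 - ((1/2)*(-1/30)*(-32))**2 = 3 - (8/15)**2 = 3 - 1*64/225 = 3 - 64/225 = 611/225)
b(-57, -490) - m(589) = 611/225 - 1*589**2 = 611/225 - 1*346921 = 611/225 - 346921 = -78056614/225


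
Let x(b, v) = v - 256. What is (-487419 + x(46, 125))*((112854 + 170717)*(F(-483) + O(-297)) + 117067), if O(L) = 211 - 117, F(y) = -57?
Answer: -5172512534700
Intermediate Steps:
x(b, v) = -256 + v
O(L) = 94
(-487419 + x(46, 125))*((112854 + 170717)*(F(-483) + O(-297)) + 117067) = (-487419 + (-256 + 125))*((112854 + 170717)*(-57 + 94) + 117067) = (-487419 - 131)*(283571*37 + 117067) = -487550*(10492127 + 117067) = -487550*10609194 = -5172512534700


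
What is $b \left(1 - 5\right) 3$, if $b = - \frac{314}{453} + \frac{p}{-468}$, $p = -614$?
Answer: $- \frac{43730}{5889} \approx -7.4257$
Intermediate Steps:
$b = \frac{21865}{35334}$ ($b = - \frac{314}{453} - \frac{614}{-468} = \left(-314\right) \frac{1}{453} - - \frac{307}{234} = - \frac{314}{453} + \frac{307}{234} = \frac{21865}{35334} \approx 0.61881$)
$b \left(1 - 5\right) 3 = \frac{21865 \left(1 - 5\right) 3}{35334} = \frac{21865 \left(\left(-4\right) 3\right)}{35334} = \frac{21865}{35334} \left(-12\right) = - \frac{43730}{5889}$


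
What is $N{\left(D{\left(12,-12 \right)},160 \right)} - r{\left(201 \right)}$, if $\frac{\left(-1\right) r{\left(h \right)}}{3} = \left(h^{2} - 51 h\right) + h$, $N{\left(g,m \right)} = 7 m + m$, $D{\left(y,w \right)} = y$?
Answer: $92333$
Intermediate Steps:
$N{\left(g,m \right)} = 8 m$
$r{\left(h \right)} = - 3 h^{2} + 150 h$ ($r{\left(h \right)} = - 3 \left(\left(h^{2} - 51 h\right) + h\right) = - 3 \left(h^{2} - 50 h\right) = - 3 h^{2} + 150 h$)
$N{\left(D{\left(12,-12 \right)},160 \right)} - r{\left(201 \right)} = 8 \cdot 160 - 3 \cdot 201 \left(50 - 201\right) = 1280 - 3 \cdot 201 \left(50 - 201\right) = 1280 - 3 \cdot 201 \left(-151\right) = 1280 - -91053 = 1280 + 91053 = 92333$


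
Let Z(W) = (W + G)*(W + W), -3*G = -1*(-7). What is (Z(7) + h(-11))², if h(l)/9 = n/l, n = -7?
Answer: 5499025/1089 ≈ 5049.6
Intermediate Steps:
G = -7/3 (G = -(-1)*(-7)/3 = -⅓*7 = -7/3 ≈ -2.3333)
Z(W) = 2*W*(-7/3 + W) (Z(W) = (W - 7/3)*(W + W) = (-7/3 + W)*(2*W) = 2*W*(-7/3 + W))
h(l) = -63/l (h(l) = 9*(-7/l) = -63/l)
(Z(7) + h(-11))² = ((⅔)*7*(-7 + 3*7) - 63/(-11))² = ((⅔)*7*(-7 + 21) - 63*(-1/11))² = ((⅔)*7*14 + 63/11)² = (196/3 + 63/11)² = (2345/33)² = 5499025/1089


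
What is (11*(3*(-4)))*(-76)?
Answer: 10032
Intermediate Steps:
(11*(3*(-4)))*(-76) = (11*(-12))*(-76) = -132*(-76) = 10032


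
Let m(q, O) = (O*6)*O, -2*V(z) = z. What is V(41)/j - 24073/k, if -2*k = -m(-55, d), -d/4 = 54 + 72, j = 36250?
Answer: -63447731/1973160000 ≈ -0.032155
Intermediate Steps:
V(z) = -z/2
d = -504 (d = -4*(54 + 72) = -4*126 = -504)
m(q, O) = 6*O² (m(q, O) = (6*O)*O = 6*O²)
k = 762048 (k = -(-1)*6*(-504)²/2 = -(-1)*6*254016/2 = -(-1)*1524096/2 = -½*(-1524096) = 762048)
V(41)/j - 24073/k = -½*41/36250 - 24073/762048 = -41/2*1/36250 - 24073*1/762048 = -41/72500 - 3439/108864 = -63447731/1973160000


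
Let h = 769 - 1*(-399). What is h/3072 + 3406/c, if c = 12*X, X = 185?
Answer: 22667/11840 ≈ 1.9144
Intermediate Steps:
h = 1168 (h = 769 + 399 = 1168)
c = 2220 (c = 12*185 = 2220)
h/3072 + 3406/c = 1168/3072 + 3406/2220 = 1168*(1/3072) + 3406*(1/2220) = 73/192 + 1703/1110 = 22667/11840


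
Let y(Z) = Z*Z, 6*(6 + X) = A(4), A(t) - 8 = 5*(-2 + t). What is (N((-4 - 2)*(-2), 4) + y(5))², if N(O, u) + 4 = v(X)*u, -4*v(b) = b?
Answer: 576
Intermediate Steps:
A(t) = -2 + 5*t (A(t) = 8 + 5*(-2 + t) = 8 + (-10 + 5*t) = -2 + 5*t)
X = -3 (X = -6 + (-2 + 5*4)/6 = -6 + (-2 + 20)/6 = -6 + (⅙)*18 = -6 + 3 = -3)
v(b) = -b/4
N(O, u) = -4 + 3*u/4 (N(O, u) = -4 + (-¼*(-3))*u = -4 + 3*u/4)
y(Z) = Z²
(N((-4 - 2)*(-2), 4) + y(5))² = ((-4 + (¾)*4) + 5²)² = ((-4 + 3) + 25)² = (-1 + 25)² = 24² = 576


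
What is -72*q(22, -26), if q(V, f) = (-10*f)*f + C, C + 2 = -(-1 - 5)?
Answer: 486432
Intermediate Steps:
C = 4 (C = -2 - (-1 - 5) = -2 - 1*(-6) = -2 + 6 = 4)
q(V, f) = 4 - 10*f**2 (q(V, f) = (-10*f)*f + 4 = -10*f**2 + 4 = 4 - 10*f**2)
-72*q(22, -26) = -72*(4 - 10*(-26)**2) = -72*(4 - 10*676) = -72*(4 - 6760) = -72*(-6756) = 486432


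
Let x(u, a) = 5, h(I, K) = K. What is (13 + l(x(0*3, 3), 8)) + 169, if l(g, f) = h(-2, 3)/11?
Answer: 2005/11 ≈ 182.27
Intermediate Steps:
l(g, f) = 3/11
(13 + l(x(0*3, 3), 8)) + 169 = (13 + 3/11) + 169 = 146/11 + 169 = 2005/11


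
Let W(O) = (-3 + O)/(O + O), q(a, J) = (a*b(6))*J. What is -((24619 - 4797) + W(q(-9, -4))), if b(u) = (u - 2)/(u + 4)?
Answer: -951475/48 ≈ -19822.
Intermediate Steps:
b(u) = (-2 + u)/(4 + u)
q(a, J) = 2*J*a/5 (q(a, J) = (a*((-2 + 6)/(4 + 6)))*J = (a*(4/10))*J = (a*((⅒)*4))*J = (a*(⅖))*J = (2*a/5)*J = 2*J*a/5)
W(O) = (-3 + O)/(2*O) (W(O) = (-3 + O)/((2*O)) = (-3 + O)*(1/(2*O)) = (-3 + O)/(2*O))
-((24619 - 4797) + W(q(-9, -4))) = -((24619 - 4797) + (-3 + (⅖)*(-4)*(-9))/(2*(((⅖)*(-4)*(-9))))) = -(19822 + (-3 + 72/5)/(2*(72/5))) = -(19822 + (½)*(5/72)*(57/5)) = -(19822 + 19/48) = -1*951475/48 = -951475/48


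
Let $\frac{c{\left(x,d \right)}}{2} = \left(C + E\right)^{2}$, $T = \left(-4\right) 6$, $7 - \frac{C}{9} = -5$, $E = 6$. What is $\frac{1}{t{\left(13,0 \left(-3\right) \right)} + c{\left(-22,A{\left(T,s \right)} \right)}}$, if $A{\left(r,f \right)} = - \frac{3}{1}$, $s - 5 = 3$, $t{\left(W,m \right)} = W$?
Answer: $\frac{1}{26005} \approx 3.8454 \cdot 10^{-5}$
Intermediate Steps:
$C = 108$ ($C = 63 - -45 = 63 + 45 = 108$)
$T = -24$
$s = 8$ ($s = 5 + 3 = 8$)
$A{\left(r,f \right)} = -3$ ($A{\left(r,f \right)} = \left(-3\right) 1 = -3$)
$c{\left(x,d \right)} = 25992$ ($c{\left(x,d \right)} = 2 \left(108 + 6\right)^{2} = 2 \cdot 114^{2} = 2 \cdot 12996 = 25992$)
$\frac{1}{t{\left(13,0 \left(-3\right) \right)} + c{\left(-22,A{\left(T,s \right)} \right)}} = \frac{1}{13 + 25992} = \frac{1}{26005}$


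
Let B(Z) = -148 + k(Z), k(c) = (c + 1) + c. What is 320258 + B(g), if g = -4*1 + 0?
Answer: 320103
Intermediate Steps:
g = -4 (g = -4 + 0 = -4)
k(c) = 1 + 2*c (k(c) = (1 + c) + c = 1 + 2*c)
B(Z) = -147 + 2*Z (B(Z) = -148 + (1 + 2*Z) = -147 + 2*Z)
320258 + B(g) = 320258 + (-147 + 2*(-4)) = 320258 + (-147 - 8) = 320258 - 155 = 320103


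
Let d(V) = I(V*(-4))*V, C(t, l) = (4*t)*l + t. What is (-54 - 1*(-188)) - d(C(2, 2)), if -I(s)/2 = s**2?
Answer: 186758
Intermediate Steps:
C(t, l) = t + 4*l*t (C(t, l) = 4*l*t + t = t + 4*l*t)
I(s) = -2*s**2
d(V) = -32*V**3 (d(V) = (-2*16*V**2)*V = (-32*V**2)*V = -32*V**3)
(-54 - 1*(-188)) - d(C(2, 2)) = (-54 - 1*(-188)) - (-32)*(2*(1 + 4*2))**3 = (-54 + 188) - (-32)*(2*(1 + 8))**3 = 134 - (-32)*(2*9)**3 = 134 - (-32)*18**3 = 134 - (-32)*5832 = 134 - 1*(-186624) = 134 + 186624 = 186758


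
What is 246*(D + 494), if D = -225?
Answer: 66174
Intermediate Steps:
246*(D + 494) = 246*(-225 + 494) = 246*269 = 66174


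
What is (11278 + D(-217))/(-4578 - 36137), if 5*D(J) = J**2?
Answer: -6087/11975 ≈ -0.50831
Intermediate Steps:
D(J) = J**2/5
(11278 + D(-217))/(-4578 - 36137) = (11278 + (1/5)*(-217)**2)/(-4578 - 36137) = (11278 + (1/5)*47089)/(-40715) = (11278 + 47089/5)*(-1/40715) = (103479/5)*(-1/40715) = -6087/11975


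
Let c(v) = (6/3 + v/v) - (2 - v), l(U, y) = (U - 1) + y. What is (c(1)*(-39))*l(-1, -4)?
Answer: 468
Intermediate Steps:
l(U, y) = -1 + U + y (l(U, y) = (-1 + U) + y = -1 + U + y)
c(v) = 1 + v (c(v) = (6*(1/3) + 1) + (-2 + v) = (2 + 1) + (-2 + v) = 3 + (-2 + v) = 1 + v)
(c(1)*(-39))*l(-1, -4) = ((1 + 1)*(-39))*(-1 - 1 - 4) = (2*(-39))*(-6) = -78*(-6) = 468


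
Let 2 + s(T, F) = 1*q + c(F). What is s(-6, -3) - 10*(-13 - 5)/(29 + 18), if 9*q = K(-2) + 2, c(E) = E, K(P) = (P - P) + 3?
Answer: -260/423 ≈ -0.61466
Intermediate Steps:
K(P) = 3 (K(P) = 0 + 3 = 3)
q = 5/9 (q = (3 + 2)/9 = (⅑)*5 = 5/9 ≈ 0.55556)
s(T, F) = -13/9 + F (s(T, F) = -2 + (1*(5/9) + F) = -2 + (5/9 + F) = -13/9 + F)
s(-6, -3) - 10*(-13 - 5)/(29 + 18) = (-13/9 - 3) - 10*(-13 - 5)/(29 + 18) = -40/9 - (-180)/47 = -40/9 - 10*(-18/47) = -40/9 + 180/47 = -260/423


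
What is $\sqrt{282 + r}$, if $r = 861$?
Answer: $3 \sqrt{127} \approx 33.808$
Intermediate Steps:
$\sqrt{282 + r} = \sqrt{282 + 861} = \sqrt{1143} = 3 \sqrt{127}$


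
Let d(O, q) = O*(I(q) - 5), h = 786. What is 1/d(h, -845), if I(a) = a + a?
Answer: -1/1332270 ≈ -7.5060e-7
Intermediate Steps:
I(a) = 2*a
d(O, q) = O*(-5 + 2*q) (d(O, q) = O*(2*q - 5) = O*(-5 + 2*q))
1/d(h, -845) = 1/(786*(-5 + 2*(-845))) = 1/(786*(-5 - 1690)) = 1/(786*(-1695)) = 1/(-1332270) = -1/1332270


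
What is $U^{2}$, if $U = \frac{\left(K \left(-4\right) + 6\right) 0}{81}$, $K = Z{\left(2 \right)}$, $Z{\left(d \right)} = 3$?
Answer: $0$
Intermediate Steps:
$K = 3$
$U = 0$ ($U = \frac{\left(3 \left(-4\right) + 6\right) 0}{81} = \left(-12 + 6\right) 0 \cdot \frac{1}{81} = \left(-6\right) 0 \cdot \frac{1}{81} = 0 \cdot \frac{1}{81} = 0$)
$U^{2} = 0^{2} = 0$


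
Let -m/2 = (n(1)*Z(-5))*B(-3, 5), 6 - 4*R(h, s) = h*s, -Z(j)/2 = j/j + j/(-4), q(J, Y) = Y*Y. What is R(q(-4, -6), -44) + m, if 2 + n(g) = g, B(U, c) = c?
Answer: 705/2 ≈ 352.50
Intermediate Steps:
n(g) = -2 + g
q(J, Y) = Y**2
Z(j) = -2 + j/2 (Z(j) = -2*(j/j + j/(-4)) = -2*(1 + j*(-1/4)) = -2*(1 - j/4) = -2 + j/2)
R(h, s) = 3/2 - h*s/4
m = -45 (m = -2*(-2 + 1)*(-2 + (1/2)*(-5))*5 = -2*(-(-2 - 5/2))*5 = -2*(-1*(-9/2))*5 = -9*5 = -2*45/2 = -45)
R(q(-4, -6), -44) + m = (3/2 - 1/4*(-6)**2*(-44)) - 45 = (3/2 - 1/4*36*(-44)) - 45 = (3/2 + 396) - 45 = 795/2 - 45 = 705/2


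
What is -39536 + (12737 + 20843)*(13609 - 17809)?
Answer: -141075536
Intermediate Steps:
-39536 + (12737 + 20843)*(13609 - 17809) = -39536 + 33580*(-4200) = -39536 - 141036000 = -141075536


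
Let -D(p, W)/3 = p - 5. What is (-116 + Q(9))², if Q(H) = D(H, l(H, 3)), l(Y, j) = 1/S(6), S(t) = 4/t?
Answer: 16384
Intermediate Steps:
l(Y, j) = 3/2 (l(Y, j) = 1/(4/6) = 1/(4*(⅙)) = 1/(⅔) = 3/2)
D(p, W) = 15 - 3*p (D(p, W) = -3*(p - 5) = -3*(-5 + p) = 15 - 3*p)
Q(H) = 15 - 3*H
(-116 + Q(9))² = (-116 + (15 - 3*9))² = (-116 + (15 - 27))² = (-116 - 12)² = (-128)² = 16384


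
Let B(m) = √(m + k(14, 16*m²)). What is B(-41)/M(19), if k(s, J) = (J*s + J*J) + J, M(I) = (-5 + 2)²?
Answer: √723798215/9 ≈ 2989.3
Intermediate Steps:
M(I) = 9 (M(I) = (-3)² = 9)
k(s, J) = J + J² + J*s (k(s, J) = (J*s + J²) + J = (J² + J*s) + J = J + J² + J*s)
B(m) = √(m + 16*m²*(15 + 16*m²)) (B(m) = √(m + (16*m²)*(1 + 16*m² + 14)) = √(m + (16*m²)*(15 + 16*m²)) = √(m + 16*m²*(15 + 16*m²)))
B(-41)/M(19) = √(-41*(1 + 240*(-41) + 256*(-41)³))/9 = √(-41*(1 - 9840 + 256*(-68921)))*(⅑) = √(-41*(1 - 9840 - 17643776))*(⅑) = √(-41*(-17653615))*(⅑) = √723798215*(⅑) = √723798215/9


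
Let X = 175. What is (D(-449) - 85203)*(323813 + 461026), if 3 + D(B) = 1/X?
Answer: -11702772786111/175 ≈ -6.6873e+10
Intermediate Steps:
D(B) = -524/175 (D(B) = -3 + 1/175 = -524/175)
(D(-449) - 85203)*(323813 + 461026) = (-524/175 - 85203)*(323813 + 461026) = -14911049/175*784839 = -11702772786111/175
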